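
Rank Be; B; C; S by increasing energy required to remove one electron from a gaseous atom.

B, Be, S, C

IE₁ increases left→right with effective nuclear charge and decreases top→bottom as the valence shell moves farther out.
These span different periods and groups, so the two trends combine.
Be > B: this pair runs against the simple trend — see the exception note.
S > Be: the two effects oppose for this pair; the across-period effect wins (1000 vs 900 kJ/mol).
C > S: the two effects oppose for this pair; the down-group effect wins (1086 vs 1000 kJ/mol).
Note the exception: Be has a higher first ionization energy than B, contrary to the simple trend — removing B's lone 2p electron is easier than breaking Be's filled 2s².
Tabulated first ionization energy (kJ/mol): Be 900, B 801, C 1086, S 1000.
So from lowest to highest: B < Be < S < C.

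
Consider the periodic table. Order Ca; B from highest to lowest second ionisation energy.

B > Ca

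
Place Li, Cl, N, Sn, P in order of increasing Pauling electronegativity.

Li < Sn < P < N < Cl

Li is in period 2, group 1; N is in period 2, group 15; P is in period 3, group 15; Cl is in period 3, group 17; Sn is in period 5, group 14.
Atoms toward the upper right of the periodic table pull bonding electrons most strongly.
Neither a single period nor a single group — weigh both effects.
Sn > Li: period and group pull opposite ways; the across-period shift dominates (1.96 vs 0.98).
P > Sn: both effects reinforce here, so P is clearly the higher of the two.
N > P: they share group 15; the group trend gives N the larger value.
Cl > N: period and group pull opposite ways; the across-period shift dominates (3.16 vs 3.04).
For reference (Pauling): Li 0.98, N 3.04, P 2.19, Cl 3.16, Sn 1.96.
So from lowest to highest: Li < Sn < P < N < Cl.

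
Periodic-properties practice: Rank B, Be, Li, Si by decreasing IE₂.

Li > B > Be > Si

The second ionization energy removes an electron from the +1 ion. For each element: B⁺ still has 2 valence electrons; Be⁺ still has 1 valence electron; Li⁺ is the bare [He] core; Si⁺ still has 3 valence electrons.
Breaking into a closed-shell core is much more expensive than removing a leftover valence electron — Li has the largest IE_2 here.
Valence configurations: B⁺ [He]2s², Be⁺ [He]2s¹, Si⁺ [Ne]3s²3p¹.
Approximate IE_2 values (kJ/mol): B 2427, Be 1757, Li 7298, Si 1577.
Overall IE_2 order: Si < Be < B < Li.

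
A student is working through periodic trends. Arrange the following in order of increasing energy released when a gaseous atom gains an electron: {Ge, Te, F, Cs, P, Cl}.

Cs < P < Ge < Te < F < Cl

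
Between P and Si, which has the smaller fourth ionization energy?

After 3 electrons have been removed, what remains? P³⁺ still has 2 valence electrons; Si³⁺ still has 1 valence electron.
All are still removing valence electrons, so compare the +3 ions as you would atoms: IE_4 generally rises across a period (higher Z_eff) and falls down a group (larger shell), subject to the usual subshell exceptions.
Valence configurations: P³⁺ [Ne]3s², Si³⁺ [Ne]3s¹.
The numbers (kJ/mol): P 4964, Si 4356.
Putting it together, IE_4: Si < P.

Si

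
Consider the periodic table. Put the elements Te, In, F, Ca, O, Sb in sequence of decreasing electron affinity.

O is in period 2, group 16; F is in period 2, group 17; Ca is in period 4, group 2; In is in period 5, group 13; Sb is in period 5, group 15; Te is in period 5, group 16.
Atoms with high Z_eff and room in the valence shell (especially the halogens) have the most exothermic electron affinities.
Neither a single period nor a single group — weigh both effects.
In > Ca: the two effects oppose for this pair; the across-period effect wins (29 vs 2 kJ/mol).
Sb > In: both are in period 5; the period trend gives Sb the larger value.
O > Sb: relative to Sb, both the across-period and down-group shifts push O's electron affinity up.
Te > O: this pair runs against the simple trend — see the exception note.
F > Te: both effects reinforce here, so F is clearly the higher of the two.
Note the exception: Te has a higher electron affinity than O, contrary to the simple trend — O's compact 2p subshell gives strong electron–electron repulsion on the added electron.
Approximate values (kJ/mol): O 141, F 328, Ca 2, In 29, Sb 103, Te 190.
So from highest to lowest: F > Te > O > Sb > In > Ca.

F > Te > O > Sb > In > Ca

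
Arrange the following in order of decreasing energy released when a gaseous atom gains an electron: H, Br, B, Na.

Br, H, Na, B

Atoms with high Z_eff and room in the valence shell (especially the halogens) have the most exothermic electron affinities.
Here both period and group differ, so the two effects have to be weighed against each other.
Na > B: this pair runs against the simple trend — see the exception note.
H > Na: they share group 1; the group trend gives H the larger value.
Br > H: period and group pull opposite ways; the across-period shift dominates (325 vs 73 kJ/mol).
Note the exception: Na has a higher electron affinity than B, contrary to the simple trend — B's ns²np¹ configuration gives only a small electron affinity — the sparsely filled np subshell binds an added electron weakly.
Tabulated electron affinity (kJ/mol): H 73, B 27, Na 53, Br 325.
So from highest to lowest: Br > H > Na > B.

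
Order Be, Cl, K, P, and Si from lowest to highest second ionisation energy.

IE_2 is the cost of taking one more electron from the +1 cation: Be⁺ still has 1 valence electron; Cl⁺ still has 6 valence electrons; K⁺ is the bare [Ar] core; P⁺ still has 4 valence electrons; Si⁺ still has 3 valence electrons.
Breaking into a closed-shell core is much more expensive than removing a leftover valence electron — K has the largest IE_2 here.
Valence configurations: Be⁺ [He]2s¹, Cl⁺ [Ne]3s²3p⁴, P⁺ [Ne]3s²3p², Si⁺ [Ne]3s²3p¹.
Tabulated IE_2 (kJ/mol): Be 1757, Cl 2298, K 3052, P 1907, Si 1577.
Putting it together, IE_2: Si < Be < P < Cl < K.

Si < Be < P < Cl < K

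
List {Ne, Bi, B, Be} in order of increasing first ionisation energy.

Bi, B, Be, Ne

Be is in period 2, group 2; B is in period 2, group 13; Ne is in period 2, group 18; Bi is in period 6, group 15.
First ionization energy rises across a period (greater Z_eff holds electrons more tightly) and falls down a group (valence electrons are farther from the nucleus).
Neither a single period nor a single group — weigh both effects.
B > Bi: the two effects oppose for this pair; the down-group effect wins (801 vs 703 kJ/mol).
Be > B: this pair runs against the simple trend — see the exception note.
Ne > Be: Ne lies to the right of Be in period 2, so the across-period effect alone puts Ne higher.
Note the exception: Be has a higher first ionization energy than B, contrary to the simple trend — removing B's lone 2p electron is easier than breaking Be's filled 2s².
Approximate values (kJ/mol): Be 900, B 801, Ne 2081, Bi 703.
So from lowest to highest: Bi < B < Be < Ne.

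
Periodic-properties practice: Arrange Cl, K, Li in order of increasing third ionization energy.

Cl < K < Li

After 2 electrons have been removed, what remains? Cl²⁺ still has 5 valence electrons; K²⁺ is already 1 electron into the core; Li²⁺ is already 1 electron into the core.
Core electrons are held far more tightly than valence electrons, so K and Li top the IE_3 order.
Tabulated IE_3 (kJ/mol): Cl 3822, K 4420, Li 11815.
Hence IE_3: Cl < K < Li.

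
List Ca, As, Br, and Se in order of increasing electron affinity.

Ca, As, Se, Br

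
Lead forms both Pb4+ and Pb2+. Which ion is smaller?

Both ions have Z = 82 protons, but Pb4+ has lost more electrons, so its remaining electrons feel a larger effective nuclear charge per electron and are pulled in more tightly.
Higher positive charge → smaller ion, so Pb2+ > Pb4+.

Pb4+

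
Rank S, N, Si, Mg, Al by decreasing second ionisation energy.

N > S > Al > Si > Mg

After 1 electron has been removed, what remains? S⁺ still has 5 valence electrons; N⁺ still has 4 valence electrons; Si⁺ still has 3 valence electrons; Mg⁺ still has 1 valence electron; Al⁺ still has 2 valence electrons.
All are still removing valence electrons, so compare the +1 ions as you would atoms: IE_2 generally rises across a period (higher Z_eff) and falls down a group (larger shell), subject to the usual subshell exceptions.
Valence configurations: S⁺ [Ne]3s²3p³, N⁺ [He]2s²2p², Si⁺ [Ne]3s²3p¹, Mg⁺ [Ne]3s¹, Al⁺ [Ne]3s².
Si⁺ loses a lone 3p electron whereas Al⁺ must break into a filled 3s² pair, so IE_2(Al) > IE_2(Si) even though Si has the higher nuclear charge.
Tabulated IE_2 (kJ/mol): S 2252, N 2856, Si 1577, Mg 1451, Al 1817.
So the second ionization energies run Mg < Si < Al < S < N.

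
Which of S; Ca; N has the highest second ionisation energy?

N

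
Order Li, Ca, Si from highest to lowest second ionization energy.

Li > Si > Ca

The second ionization energy removes an electron from the +1 ion. For each element: Li⁺ is the bare [He] core; Ca⁺ still has 1 valence electron; Si⁺ still has 3 valence electrons.
Core electrons are held far more tightly than valence electrons, so Li tops the IE_2 order.
Valence configurations: Ca⁺ [Ar]4s¹, Si⁺ [Ne]3s²3p¹.
Tabulated IE_2 (kJ/mol): Li 7298, Ca 1145, Si 1577.
Hence IE_2: Ca < Si < Li.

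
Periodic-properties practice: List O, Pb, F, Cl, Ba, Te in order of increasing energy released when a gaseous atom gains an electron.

Electron affinity generally becomes more exothermic across a period toward the halogens and less exothermic down a group.
Neither a single period nor a single group — weigh both effects.
Pb > Ba: Pb lies to the right of Ba in period 6, so the across-period effect alone puts Pb higher.
O > Pb: relative to Pb, both the across-period and down-group shifts push O's electron affinity up.
Te > O: this pair runs against the simple trend — see the exception note.
F > Te: both effects reinforce here, so F is clearly the higher of the two.
Cl > F: this pair runs against the simple trend — see the exception note.
Note the exception: Te has a higher electron affinity than O, contrary to the simple trend — O's compact 2p subshell gives strong electron–electron repulsion on the added electron.
Note the exception: Cl has a higher electron affinity than F, contrary to the simple trend — F's small 2p subshell makes the incoming electron feel strong e⁻–e⁻ repulsion, so Cl actually releases more energy on gaining an electron.
Tabulated electron affinity (kJ/mol): O 141, F 328, Cl 349, Te 190, Ba 14, Pb 35.
So from lowest to highest: Ba < Pb < O < Te < F < Cl.

Ba < Pb < O < Te < F < Cl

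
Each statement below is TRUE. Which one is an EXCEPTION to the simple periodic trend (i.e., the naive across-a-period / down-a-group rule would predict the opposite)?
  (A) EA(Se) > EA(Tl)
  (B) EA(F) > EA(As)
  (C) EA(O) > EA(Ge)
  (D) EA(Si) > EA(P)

(D)

The general trend: electron affinity increases across a period and decreases down a group.
(A) Se (period 4, group 16) vs Tl (period 6, group 13): the stated order agrees with the simple trend.
(B) F (period 2, group 17) vs As (period 4, group 15): the stated order agrees with the simple trend.
(C) O (period 2, group 16) vs Ge (period 4, group 14): the stated order agrees with the simple trend.
(D) Si (period 3, group 14) vs P (period 3, group 15): the stated order contradicts the simple trend.
The exception is (D): adding an electron to P's half-filled 3p³ is unfavourable, so Si (3p²) has the more exothermic EA.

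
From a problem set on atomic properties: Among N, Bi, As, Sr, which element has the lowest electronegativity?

N is in period 2, group 15; As is in period 4, group 15; Sr is in period 5, group 2; Bi is in period 6, group 15.
Smaller atoms with higher effective nuclear charge are more electronegative.
Here both period and group differ, so the two effects have to be weighed against each other.
Bi > Sr: the two effects oppose for this pair; the across-period effect wins (2.02 vs 0.95).
As > Bi: As sits above Bi in group 15, so the down-group effect alone puts As higher.
N > As: N sits above As in group 15, so the down-group effect alone puts N higher.
Tabulated electronegativity (Pauling): N 3.04, As 2.18, Sr 0.95, Bi 2.02.
The lowest electronegativity among these belongs to Sr.

Sr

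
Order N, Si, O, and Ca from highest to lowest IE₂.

O > N > Si > Ca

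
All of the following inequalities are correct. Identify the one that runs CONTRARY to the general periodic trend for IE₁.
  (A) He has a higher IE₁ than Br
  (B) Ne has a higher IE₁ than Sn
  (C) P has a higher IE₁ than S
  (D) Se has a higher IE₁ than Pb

The general trend: IE₁ increases across a period and decreases down a group.
(A) He (period 1, group 18) vs Br (period 4, group 17): the stated order agrees with the simple trend.
(B) Ne (period 2, group 18) vs Sn (period 5, group 14): the stated order agrees with the simple trend.
(C) P (period 3, group 15) vs S (period 3, group 16): the stated order contradicts the simple trend.
(D) Se (period 4, group 16) vs Pb (period 6, group 14): the stated order agrees with the simple trend.
The exception is (C): S (3p⁴) ionizes more easily than half-filled P (3p³) because the paired 3p electron in S is pushed out by e⁻–e⁻ repulsion.

(C)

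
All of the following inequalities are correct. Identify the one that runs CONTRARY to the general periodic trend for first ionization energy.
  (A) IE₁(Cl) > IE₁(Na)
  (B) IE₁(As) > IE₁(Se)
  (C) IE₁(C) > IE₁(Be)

(B)

The general trend: first ionization energy increases across a period and decreases down a group.
(A) Cl (period 3, group 17) vs Na (period 3, group 1): the stated order agrees with the simple trend.
(B) As (period 4, group 15) vs Se (period 4, group 16): the stated order contradicts the simple trend.
(C) C (period 2, group 14) vs Be (period 2, group 2): the stated order agrees with the simple trend.
The exception is (B): Se (4p⁴) ionizes more easily than half-filled As (4p³).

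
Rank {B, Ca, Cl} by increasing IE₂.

The second ionization energy removes an electron from the +1 ion. For each element: B⁺ still has 2 valence electrons; Ca⁺ still has 1 valence electron; Cl⁺ still has 6 valence electrons.
All are still removing valence electrons, so compare the +1 ions as you would atoms: IE_2 generally rises across a period (higher Z_eff) and falls down a group (larger shell), subject to the usual subshell exceptions.
Valence configurations: B⁺ [He]2s², Ca⁺ [Ar]4s¹, Cl⁺ [Ne]3s²3p⁴.
Approximate IE_2 values (kJ/mol): B 2427, Ca 1145, Cl 2298.
Overall IE_2 order: Ca < Cl < B.

Ca < Cl < B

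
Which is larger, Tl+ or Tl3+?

Tl+

Both ions have Z = 81 protons, but Tl3+ has lost more electrons, so its remaining electrons feel a larger effective nuclear charge per electron and are pulled in more tightly.
Higher positive charge → smaller ion, so Tl+ > Tl3+.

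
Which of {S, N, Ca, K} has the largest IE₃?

Ca

IE_3 is the cost of taking one more electron from the +2 cation: S²⁺ still has 4 valence electrons; N²⁺ still has 3 valence electrons; Ca²⁺ is the bare [Ar] core; K²⁺ is already 1 electron into the core.
Usually core removal costs more than valence removal, but here the competition is close: a tightly held n=2 valence electron can cost more to remove than an n=3 core electron, so the actual values have to decide it.
Valence configurations: S²⁺ [Ne]3s²3p², N²⁺ [He]2s²2p¹.
Approximate IE_3 values (kJ/mol): S 3357, N 4578, Ca 4912, K 4420.
Overall IE_3 order: S < K < N < Ca.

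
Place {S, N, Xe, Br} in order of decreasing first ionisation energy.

N > Xe > Br > S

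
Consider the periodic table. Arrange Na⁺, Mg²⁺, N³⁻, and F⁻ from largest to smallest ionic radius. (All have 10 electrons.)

N³⁻ > F⁻ > Na⁺ > Mg²⁺

All of these have 10 electrons, so size is governed by nuclear charge alone: the more protons, the stronger the pull on the same electron cloud, and the smaller the ion.
Nuclear charges: Mg²⁺ (Z=12), Na⁺ (Z=11), F⁻ (Z=9), N³⁻ (Z=7).
Largest to smallest: N³⁻ > F⁻ > Na⁺ > Mg²⁺.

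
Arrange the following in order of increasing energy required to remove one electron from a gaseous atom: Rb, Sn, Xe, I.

First ionization energy rises across a period (greater Z_eff holds electrons more tightly) and falls down a group (valence electrons are farther from the nucleus).
All lie in period 5, so first ionization energy increases left to right.
So from lowest to highest: Rb < Sn < I < Xe.

Rb < Sn < I < Xe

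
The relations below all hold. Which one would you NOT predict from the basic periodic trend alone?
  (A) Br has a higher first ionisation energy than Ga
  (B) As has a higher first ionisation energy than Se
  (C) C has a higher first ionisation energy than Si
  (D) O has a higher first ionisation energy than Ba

The general trend: first ionisation energy increases across a period and decreases down a group.
(A) Br (period 4, group 17) vs Ga (period 4, group 13): the stated order agrees with the simple trend.
(B) As (period 4, group 15) vs Se (period 4, group 16): the stated order contradicts the simple trend.
(C) C (period 2, group 14) vs Si (period 3, group 14): the stated order agrees with the simple trend.
(D) O (period 2, group 16) vs Ba (period 6, group 2): the stated order agrees with the simple trend.
The exception is (B): Se (4p⁴) ionizes more easily than half-filled As (4p³).

(B)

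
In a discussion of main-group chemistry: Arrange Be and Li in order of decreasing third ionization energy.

IE_3 is the cost of taking one more electron from the +2 cation: Be²⁺ is the bare [He] core; Li²⁺ is already 1 electron into the core.
All of these are removing an electron from a noble-gas core or deeper; the smaller core (lower principal quantum number) is held far more tightly, and within a period the higher nuclear charge binds the same core more tightly.
Approximate IE_3 values (kJ/mol): Be 14849, Li 11815.
Overall IE_3 order: Li < Be.

Be, Li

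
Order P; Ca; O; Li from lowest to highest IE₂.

Consider each +1 ion: P⁺ still has 4 valence electrons; Ca⁺ still has 1 valence electron; O⁺ still has 5 valence electrons; Li⁺ is the bare [He] core.
Pulling an electron out of a noble-gas core costs far more than removing a remaining valence electron, so Li sits at the high end of IE_2.
Valence configurations: P⁺ [Ne]3s²3p², Ca⁺ [Ar]4s¹, O⁺ [He]2s²2p³.
Tabulated IE_2 (kJ/mol): P 1907, Ca 1145, O 3388, Li 7298.
So the second ionization energies run Ca < P < O < Li.

Ca, P, O, Li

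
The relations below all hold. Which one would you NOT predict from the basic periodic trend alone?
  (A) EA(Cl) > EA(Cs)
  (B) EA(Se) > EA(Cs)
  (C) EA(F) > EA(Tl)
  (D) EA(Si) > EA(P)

(D)

The general trend: electron affinity increases across a period and decreases down a group.
(A) Cl (period 3, group 17) vs Cs (period 6, group 1): the stated order agrees with the simple trend.
(B) Se (period 4, group 16) vs Cs (period 6, group 1): the stated order agrees with the simple trend.
(C) F (period 2, group 17) vs Tl (period 6, group 13): the stated order agrees with the simple trend.
(D) Si (period 3, group 14) vs P (period 3, group 15): the stated order contradicts the simple trend.
The exception is (D): adding an electron to P's half-filled 3p³ is unfavourable, so Si (3p²) has the more exothermic EA.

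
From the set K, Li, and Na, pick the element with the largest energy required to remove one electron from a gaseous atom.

Li

Across a period the outer electron is held more tightly (higher IE₁); down a group it sits in a higher shell, more shielded, and comes off more easily.
All are in group 1, so first ionization energy increases up the group.
The largest energy required to remove one electron from a gaseous atom among these belongs to Li.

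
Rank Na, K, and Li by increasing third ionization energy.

K < Na < Li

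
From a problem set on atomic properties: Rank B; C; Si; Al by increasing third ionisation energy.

Al < Si < B < C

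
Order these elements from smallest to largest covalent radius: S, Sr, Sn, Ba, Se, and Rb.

S is in period 3, group 16; Se is in period 4, group 16; Rb is in period 5, group 1; Sr is in period 5, group 2; Sn is in period 5, group 14; Ba is in period 6, group 2.
Moving right in a period, electrons are added to the same shell under a stronger nuclear pull, so atoms get smaller; moving down, a new shell is opened and atoms get larger.
Here both period and group differ, so the two effects have to be weighed against each other.
Se > S: Se sits below S in group 16, so the down-group effect alone puts Se larger.
Sn > Se: relative to Se, both the across-period and down-group shifts push Sn's atomic radius up.
Sr > Sn: Sr lies to the left of Sn in period 5, so the across-period effect alone puts Sr larger.
Ba > Sr: they share group 2; the group trend gives Ba the larger value.
Rb > Ba: the two effects oppose for this pair; the across-period effect wins (210 vs 196 pm).
Tabulated atomic radius (pm): S 103, Se 116, Rb 210, Sr 185, Sn 140, Ba 196.
So from smallest to largest: S < Se < Sn < Sr < Ba < Rb.

S < Se < Sn < Sr < Ba < Rb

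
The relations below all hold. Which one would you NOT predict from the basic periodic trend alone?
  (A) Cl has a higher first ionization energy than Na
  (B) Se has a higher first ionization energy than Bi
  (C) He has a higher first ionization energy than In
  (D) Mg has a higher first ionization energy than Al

The general trend: first ionization energy increases across a period and decreases down a group.
(A) Cl (period 3, group 17) vs Na (period 3, group 1): the stated order agrees with the simple trend.
(B) Se (period 4, group 16) vs Bi (period 6, group 15): the stated order agrees with the simple trend.
(C) He (period 1, group 18) vs In (period 5, group 13): the stated order agrees with the simple trend.
(D) Mg (period 3, group 2) vs Al (period 3, group 13): the stated order contradicts the simple trend.
The exception is (D): Al's single 3p electron is easier to remove than one from Mg's filled 3s².

(D)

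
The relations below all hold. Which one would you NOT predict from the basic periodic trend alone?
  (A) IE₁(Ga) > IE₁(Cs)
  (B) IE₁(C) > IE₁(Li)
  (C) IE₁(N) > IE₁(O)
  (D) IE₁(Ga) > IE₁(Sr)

(C)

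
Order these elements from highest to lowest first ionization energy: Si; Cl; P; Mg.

Cl > P > Si > Mg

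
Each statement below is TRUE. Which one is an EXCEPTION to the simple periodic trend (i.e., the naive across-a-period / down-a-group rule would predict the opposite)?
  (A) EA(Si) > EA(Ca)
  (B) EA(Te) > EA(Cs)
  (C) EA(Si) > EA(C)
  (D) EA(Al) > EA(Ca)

The general trend: electron affinity increases across a period and decreases down a group.
(A) Si (period 3, group 14) vs Ca (period 4, group 2): the stated order agrees with the simple trend.
(B) Te (period 5, group 16) vs Cs (period 6, group 1): the stated order agrees with the simple trend.
(C) Si (period 3, group 14) vs C (period 2, group 14): the stated order contradicts the simple trend.
(D) Al (period 3, group 13) vs Ca (period 4, group 2): the stated order agrees with the simple trend.
The exception is (C): Si's larger, more diffuse 3p orbitals accept an added electron slightly more readily than C's compact 2p.

(C)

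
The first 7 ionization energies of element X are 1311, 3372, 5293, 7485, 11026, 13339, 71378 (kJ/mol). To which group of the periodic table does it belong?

Group 16

Look for the largest jump between consecutive ionization energies: IE7/IE6 ≈ 5.4, far larger than any earlier ratio.
That jump marks the point where a core electron is being removed. So the atom has 6 valence electrons.
A main-group element with 6 valence electrons is in group 16.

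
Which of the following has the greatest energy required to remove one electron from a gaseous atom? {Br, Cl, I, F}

F is in period 2, group 17; Cl is in period 3, group 17; Br is in period 4, group 17; I is in period 5, group 17.
Removing the outermost electron gets harder across a period and easier down a group.
All are in group 17, so first ionization energy increases up the group.
The greatest energy required to remove one electron from a gaseous atom among these belongs to F.

F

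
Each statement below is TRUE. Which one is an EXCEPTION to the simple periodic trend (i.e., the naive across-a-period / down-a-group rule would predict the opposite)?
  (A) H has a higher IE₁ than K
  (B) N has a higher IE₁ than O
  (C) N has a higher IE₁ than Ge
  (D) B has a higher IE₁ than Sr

The general trend: IE₁ increases across a period and decreases down a group.
(A) H (period 1, group 1) vs K (period 4, group 1): the stated order agrees with the simple trend.
(B) N (period 2, group 15) vs O (period 2, group 16): the stated order contradicts the simple trend.
(C) N (period 2, group 15) vs Ge (period 4, group 14): the stated order agrees with the simple trend.
(D) B (period 2, group 13) vs Sr (period 5, group 2): the stated order agrees with the simple trend.
The exception is (B): pairing an electron in O's 2p⁴ costs repulsion energy, so O ionizes more easily than half-filled N (2p³).

(B)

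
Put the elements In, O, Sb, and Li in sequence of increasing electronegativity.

Li is in period 2, group 1; O is in period 2, group 16; In is in period 5, group 13; Sb is in period 5, group 15.
Electronegativity increases across a period and decreases down a group, tracking effective nuclear charge and atomic size.
Neither a single period nor a single group — weigh both effects.
In > Li: the two effects oppose for this pair; the across-period effect wins (1.78 vs 0.98).
Sb > In: both are in period 5; the period trend gives Sb the larger value.
O > Sb: relative to Sb, both the across-period and down-group shifts push O's electronegativity up.
For reference (Pauling): Li 0.98, O 3.44, In 1.78, Sb 2.05.
So from lowest to highest: Li < In < Sb < O.

Li, In, Sb, O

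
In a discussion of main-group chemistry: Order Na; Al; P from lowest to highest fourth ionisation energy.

P < Na < Al

Consider each +3 ion: Na³⁺ is already 2 electrons into the core; Al³⁺ is the bare [Ne] core; P³⁺ still has 2 valence electrons.
Core electrons are held far more tightly than valence electrons, so Na and Al top the IE_4 order.
Tabulated IE_4 (kJ/mol): Na 9543, Al 11577, P 4964.
So the fourth ionization energies run P < Na < Al.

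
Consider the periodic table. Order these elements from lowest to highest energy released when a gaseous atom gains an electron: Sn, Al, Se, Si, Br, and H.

Al < H < Sn < Si < Se < Br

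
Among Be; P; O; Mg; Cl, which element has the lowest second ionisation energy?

The second ionization energy removes an electron from the +1 ion. For each element: Be⁺ still has 1 valence electron; P⁺ still has 4 valence electrons; O⁺ still has 5 valence electrons; Mg⁺ still has 1 valence electron; Cl⁺ still has 6 valence electrons.
All are still removing valence electrons, so compare the +1 ions as you would atoms: IE_2 generally rises across a period (higher Z_eff) and falls down a group (larger shell), subject to the usual subshell exceptions.
Valence configurations: Be⁺ [He]2s¹, P⁺ [Ne]3s²3p², O⁺ [He]2s²2p³, Mg⁺ [Ne]3s¹, Cl⁺ [Ne]3s²3p⁴.
Approximate IE_2 values (kJ/mol): Be 1757, P 1907, O 3388, Mg 1451, Cl 2298.
Putting it together, IE_2: Mg < Be < P < Cl < O.

Mg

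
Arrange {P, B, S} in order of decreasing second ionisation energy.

The second ionization energy removes an electron from the +1 ion. For each element: P⁺ still has 4 valence electrons; B⁺ still has 2 valence electrons; S⁺ still has 5 valence electrons.
All are still removing valence electrons, so compare the +1 ions as you would atoms: IE_2 generally rises across a period (higher Z_eff) and falls down a group (larger shell), subject to the usual subshell exceptions.
Valence configurations: P⁺ [Ne]3s²3p², B⁺ [He]2s², S⁺ [Ne]3s²3p³.
Approximate IE_2 values (kJ/mol): P 1907, B 2427, S 2252.
So the second ionization energies run P < S < B.

B > S > P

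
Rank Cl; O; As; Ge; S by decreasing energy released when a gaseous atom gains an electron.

O is in period 2, group 16; S is in period 3, group 16; Cl is in period 3, group 17; Ge is in period 4, group 14; As is in period 4, group 15.
Adding an electron releases more energy for atoms nearer the top right (short of the noble gases).
Neither a single period nor a single group — weigh both effects.
Ge > As: this pair runs against the simple trend — see the exception note.
O > Ge: both effects reinforce here, so O is clearly the higher of the two.
S > O: this pair runs against the simple trend — see the exception note.
Cl > S: both are in period 3; the period trend gives Cl the larger value.
Note the exception: Ge has a higher electron affinity than As, contrary to the simple trend — adding an electron to As's half-filled 4p³ is unfavourable, so Ge (4p²) has the more exothermic EA.
Note the exception: S has a higher electron affinity than O, contrary to the simple trend — the compact 2p subshell of O repels the added electron more than S's larger 3p does.
Approximate values (kJ/mol): O 141, S 200, Cl 349, Ge 119, As 78.
So from highest to lowest: Cl > S > O > Ge > As.

Cl > S > O > Ge > As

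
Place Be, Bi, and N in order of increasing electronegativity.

Be, Bi, N

Be is in period 2, group 2; N is in period 2, group 15; Bi is in period 6, group 15.
Smaller atoms with higher effective nuclear charge are more electronegative.
These span different periods and groups, so the two trends combine.
Bi > Be: period and group pull opposite ways; the across-period shift dominates (2.02 vs 1.57).
N > Bi: they share group 15; the group trend gives N the larger value.
For reference (Pauling): Be 1.57, N 3.04, Bi 2.02.
So from lowest to highest: Be < Bi < N.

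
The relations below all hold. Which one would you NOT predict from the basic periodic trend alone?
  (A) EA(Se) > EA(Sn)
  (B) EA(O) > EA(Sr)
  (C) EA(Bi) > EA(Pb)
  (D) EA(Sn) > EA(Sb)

(D)

The general trend: electron affinity increases across a period and decreases down a group.
(A) Se (period 4, group 16) vs Sn (period 5, group 14): the stated order agrees with the simple trend.
(B) O (period 2, group 16) vs Sr (period 5, group 2): the stated order agrees with the simple trend.
(C) Bi (period 6, group 15) vs Pb (period 6, group 14): the stated order agrees with the simple trend.
(D) Sn (period 5, group 14) vs Sb (period 5, group 15): the stated order contradicts the simple trend.
The exception is (D): adding an electron to Sb's half-filled 5p³ is unfavourable, so Sn has the more exothermic EA.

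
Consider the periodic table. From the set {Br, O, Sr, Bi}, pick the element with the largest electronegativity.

O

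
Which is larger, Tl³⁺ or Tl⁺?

Tl⁺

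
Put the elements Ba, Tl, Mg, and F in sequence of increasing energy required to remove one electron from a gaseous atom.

Ba < Tl < Mg < F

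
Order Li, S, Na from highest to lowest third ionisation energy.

IE_3 is the cost of taking one more electron from the +2 cation: Li²⁺ is already 1 electron into the core; S²⁺ still has 4 valence electrons; Na²⁺ is already 1 electron into the core.
Core electrons are held far more tightly than valence electrons, so Na and Li top the IE_3 order.
Tabulated IE_3 (kJ/mol): Li 11815, S 3357, Na 6910.
Overall IE_3 order: S < Na < Li.

Li, Na, S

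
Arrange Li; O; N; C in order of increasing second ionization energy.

The second ionization energy removes an electron from the +1 ion. For each element: Li⁺ is the bare [He] core; O⁺ still has 5 valence electrons; N⁺ still has 4 valence electrons; C⁺ still has 3 valence electrons.
Breaking into a closed-shell core is much more expensive than removing a leftover valence electron — Li has the largest IE_2 here.
Valence configurations: O⁺ [He]2s²2p³, N⁺ [He]2s²2p², C⁺ [He]2s²2p¹.
Approximate IE_2 values (kJ/mol): Li 7298, O 3388, N 2856, C 2353.
Overall IE_2 order: C < N < O < Li.

C < N < O < Li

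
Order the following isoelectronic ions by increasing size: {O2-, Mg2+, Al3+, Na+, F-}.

Al3+ < Mg2+ < Na+ < F- < O2-

All of these have 10 electrons, so size is governed by nuclear charge alone: the more protons, the stronger the pull on the same electron cloud, and the smaller the ion.
Nuclear charges: Al3+ (Z=13), Mg2+ (Z=12), Na+ (Z=11), F- (Z=9), O2- (Z=8).
Smallest to largest: Al3+ < Mg2+ < Na+ < F- < O2-.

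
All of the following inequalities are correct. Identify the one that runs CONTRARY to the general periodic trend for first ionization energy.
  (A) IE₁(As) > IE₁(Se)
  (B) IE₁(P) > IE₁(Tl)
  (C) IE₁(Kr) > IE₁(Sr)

The general trend: first ionization energy increases across a period and decreases down a group.
(A) As (period 4, group 15) vs Se (period 4, group 16): the stated order contradicts the simple trend.
(B) P (period 3, group 15) vs Tl (period 6, group 13): the stated order agrees with the simple trend.
(C) Kr (period 4, group 18) vs Sr (period 5, group 2): the stated order agrees with the simple trend.
The exception is (A): Se (4p⁴) ionizes more easily than half-filled As (4p³).

(A)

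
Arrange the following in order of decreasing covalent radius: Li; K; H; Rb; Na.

Rb, K, Na, Li, H

H is in period 1, group 1; Li is in period 2, group 1; Na is in period 3, group 1; K is in period 4, group 1; Rb is in period 5, group 1.
Radius decreases left→right (rising Z_eff, same n) and increases top→bottom (higher n).
All are in group 1, so atomic radius increases down the group.
So from largest to smallest: Rb > K > Na > Li > H.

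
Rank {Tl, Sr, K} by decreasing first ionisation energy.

K is in period 4, group 1; Sr is in period 5, group 2; Tl is in period 6, group 13.
Removing the outermost electron gets harder across a period and easier down a group.
A diagonal step moves right (one effect) and down (the opposite effect) at once.
Sr > K: the two effects oppose for this pair; the across-period effect wins (550 vs 419 kJ/mol).
Tl > Sr: period and group pull opposite ways; the across-period shift dominates (589 vs 550 kJ/mol).
Approximate values (kJ/mol): K 419, Sr 550, Tl 589.
So from highest to lowest: Tl > Sr > K.

Tl, Sr, K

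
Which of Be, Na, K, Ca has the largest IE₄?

Be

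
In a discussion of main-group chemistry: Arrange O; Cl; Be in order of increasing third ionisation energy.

Cl < O < Be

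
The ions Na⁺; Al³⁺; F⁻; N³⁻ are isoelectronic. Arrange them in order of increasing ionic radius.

All of these have 10 electrons, so size is governed by nuclear charge alone: the more protons, the stronger the pull on the same electron cloud, and the smaller the ion.
Nuclear charges: Al³⁺ (Z=13), Na⁺ (Z=11), F⁻ (Z=9), N³⁻ (Z=7).
Smallest to largest: Al³⁺ < Na⁺ < F⁻ < N³⁻.

Al³⁺ < Na⁺ < F⁻ < N³⁻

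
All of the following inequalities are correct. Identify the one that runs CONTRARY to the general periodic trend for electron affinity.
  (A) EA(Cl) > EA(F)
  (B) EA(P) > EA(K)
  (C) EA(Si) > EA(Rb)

The general trend: electron affinity increases across a period and decreases down a group.
(A) Cl (period 3, group 17) vs F (period 2, group 17): the stated order contradicts the simple trend.
(B) P (period 3, group 15) vs K (period 4, group 1): the stated order agrees with the simple trend.
(C) Si (period 3, group 14) vs Rb (period 5, group 1): the stated order agrees with the simple trend.
The exception is (A): F's small 2p subshell makes the incoming electron feel strong e⁻–e⁻ repulsion, so Cl actually releases more energy on gaining an electron.

(A)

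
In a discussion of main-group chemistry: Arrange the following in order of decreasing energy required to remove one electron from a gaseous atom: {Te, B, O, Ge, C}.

O > C > Te > B > Ge

First ionization energy rises across a period (greater Z_eff holds electrons more tightly) and falls down a group (valence electrons are farther from the nucleus).
These span different periods and groups, so the two trends combine.
B > Ge: the two effects oppose for this pair; the down-group effect wins (801 vs 762 kJ/mol).
Te > B: period and group pull opposite ways; the across-period shift dominates (869 vs 801 kJ/mol).
C > Te: the two effects oppose for this pair; the down-group effect wins (1086 vs 869 kJ/mol).
O > C: O lies to the right of C in period 2, so the across-period effect alone puts O higher.
For reference (kJ/mol): B 801, C 1086, O 1314, Ge 762, Te 869.
So from highest to lowest: O > C > Te > B > Ge.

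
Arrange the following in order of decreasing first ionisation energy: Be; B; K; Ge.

Be is in period 2, group 2; B is in period 2, group 13; K is in period 4, group 1; Ge is in period 4, group 14.
First ionization energy rises across a period (greater Z_eff holds electrons more tightly) and falls down a group (valence electrons are farther from the nucleus).
Here both period and group differ, so the two effects have to be weighed against each other.
Ge > K: both are in period 4; the period trend gives Ge the larger value.
B > Ge: period and group pull opposite ways; the down-group shift dominates (801 vs 762 kJ/mol).
Be > B: this pair runs against the simple trend — see the exception note.
Note the exception: Be has a higher first ionization energy than B, contrary to the simple trend — removing B's lone 2p electron is easier than breaking Be's filled 2s².
Approximate values (kJ/mol): Be 900, B 801, K 419, Ge 762.
So from highest to lowest: Be > B > Ge > K.

Be > B > Ge > K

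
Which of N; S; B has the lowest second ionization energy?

After 1 electron has been removed, what remains? N⁺ still has 4 valence electrons; S⁺ still has 5 valence electrons; B⁺ still has 2 valence electrons.
All are still removing valence electrons, so compare the +1 ions as you would atoms: IE_2 generally rises across a period (higher Z_eff) and falls down a group (larger shell), subject to the usual subshell exceptions.
Valence configurations: N⁺ [He]2s²2p², S⁺ [Ne]3s²3p³, B⁺ [He]2s².
Approximate IE_2 values (kJ/mol): N 2856, S 2252, B 2427.
So the second ionization energies run S < B < N.

S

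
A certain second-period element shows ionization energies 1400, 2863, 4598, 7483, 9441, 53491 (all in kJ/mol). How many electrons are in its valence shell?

5

Look for the largest jump between consecutive ionization energies: IE6/IE5 ≈ 5.7, far larger than any earlier ratio.
That jump marks the point where a core electron is being removed. So the atom has 5 valence electrons.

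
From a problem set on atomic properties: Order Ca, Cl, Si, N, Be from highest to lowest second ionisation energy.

N > Cl > Be > Si > Ca

IE_2 is the cost of taking one more electron from the +1 cation: Ca⁺ still has 1 valence electron; Cl⁺ still has 6 valence electrons; Si⁺ still has 3 valence electrons; N⁺ still has 4 valence electrons; Be⁺ still has 1 valence electron.
All are still removing valence electrons, so compare the +1 ions as you would atoms: IE_2 generally rises across a period (higher Z_eff) and falls down a group (larger shell), subject to the usual subshell exceptions.
Valence configurations: Ca⁺ [Ar]4s¹, Cl⁺ [Ne]3s²3p⁴, Si⁺ [Ne]3s²3p¹, N⁺ [He]2s²2p², Be⁺ [He]2s¹.
Approximate IE_2 values (kJ/mol): Ca 1145, Cl 2298, Si 1577, N 2856, Be 1757.
Putting it together, IE_2: Ca < Si < Be < Cl < N.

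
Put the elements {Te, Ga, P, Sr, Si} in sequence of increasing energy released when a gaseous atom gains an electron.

Sr < Ga < P < Si < Te

Si is in period 3, group 14; P is in period 3, group 15; Ga is in period 4, group 13; Sr is in period 5, group 2; Te is in period 5, group 16.
Electron affinity generally becomes more exothermic across a period toward the halogens and less exothermic down a group.
Neither a single period nor a single group — weigh both effects.
Ga > Sr: relative to Sr, both the across-period and down-group shifts push Ga's electron affinity up.
P > Ga: relative to Ga, both the across-period and down-group shifts push P's electron affinity up.
Si > P: this pair runs against the simple trend — see the exception note.
Te > Si: period and group pull opposite ways; the across-period shift dominates (190 vs 134 kJ/mol).
Note the exception: Si has a higher electron affinity than P, contrary to the simple trend — adding an electron to P's half-filled 3p³ is unfavourable, so Si (3p²) has the more exothermic EA.
For reference (kJ/mol): Si 134, P 72, Ga 29, Sr 5, Te 190.
So from lowest to highest: Sr < Ga < P < Si < Te.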